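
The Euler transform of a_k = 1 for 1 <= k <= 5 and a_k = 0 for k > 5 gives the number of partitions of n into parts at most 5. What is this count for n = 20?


Partitions of 20 into parts at most 5:
Using generating function (1-x)^(-1)(1-x^2)^(-1)...(1-x^5)^(-1),
the coefficient of x^20 = 192

192


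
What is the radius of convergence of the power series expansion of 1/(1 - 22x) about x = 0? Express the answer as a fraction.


Expanding 1/(1 - 22x) = sum_{k>=0} 22^k x^k, the series converges when |22x| < 1, i.e., |x| < 1/22.
So the radius of convergence is 1/22 = 1/22.

1/22


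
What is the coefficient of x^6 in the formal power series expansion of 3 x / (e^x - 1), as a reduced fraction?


The exponential generating function for Bernoulli numbers is
x / (e^x - 1) = sum_{k>=0} B_k x^k / k!.
So the coefficient of x^6 in 3 x / (e^x - 1) is 3 B_6 / 6!.
Computing: B_6 = 1/42, 6! = 720, giving
3 * 1/42 / 720 = 1/10080.

1/10080


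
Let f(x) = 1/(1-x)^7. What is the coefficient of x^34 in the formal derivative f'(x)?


Differentiate: d/dx [ 1/(1-x)^r ] = r / (1-x)^(r+1).
Here r = 7, so f'(x) = 7 / (1-x)^8.
The expansion of 1/(1-x)^(r+1) has coefficient of x^n equal to C(n+r, r).
So the coefficient of x^34 in f'(x) is
7 * C(41, 7) = 7 * 22481940 = 157373580

157373580


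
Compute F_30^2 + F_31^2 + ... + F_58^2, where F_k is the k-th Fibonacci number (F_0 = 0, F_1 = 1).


There is a standard identity sum_{k=0}^{N} F_k^2 = F_N * F_{N+1} (proved inductively from the telescoping relation F_k^2 = F_k F_{k+1} - F_{k-1} F_k). Then
sum_{k=30}^{58} F_k^2 = F_58 F_59 - F_29 F_30.
Computing: F_58 = 591286729879, F_59 = 956722026041, F_29 = 514229, F_30 = 832040.
Sum = 591286729879 * 956722026041 - 514229 * 832040 = 565697038180566511681879.

565697038180566511681879


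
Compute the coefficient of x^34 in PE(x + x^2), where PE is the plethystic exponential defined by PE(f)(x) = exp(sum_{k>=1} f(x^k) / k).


With f(x) = x + x^2, the exponent is sum_{k>=1} (x^k + x^(2k)) / k = -ln(1 - x) - ln(1 - x^2). Exponentiating:
PE(x + x^2) = 1 / ((1 - x)(1 - x^2)).
This is the generating function for partitions of n into parts of size 1 or 2. The number of 2's can be any j in 0..17, and the rest are 1's, so
[x^34] = floor(34/2) + 1 = 18.

18


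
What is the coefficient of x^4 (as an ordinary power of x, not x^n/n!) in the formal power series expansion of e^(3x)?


The exponential series is e^y = sum_{k>=0} y^k / k!. Substituting y = 3x gives
e^(3x) = sum_{k>=0} 3^k x^k / k!.
So the coefficient of x^n is a^n/n! with a = 3, n = 4:
3^4 / 4! = 81/24 = 27/8

27/8


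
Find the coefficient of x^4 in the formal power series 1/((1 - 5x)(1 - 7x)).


By partial fractions or Cauchy convolution:
The coefficient equals sum_{k=0}^{4} 5^k * 7^(4-k).
= 6841

6841


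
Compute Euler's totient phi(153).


phi(n) counts integers in [1, n] coprime to n. Using the multiplicative formula phi(n) = n * prod_{p | n} (1 - 1/p):
153 = 3^2 * 17, so
phi(153) = 153 * (1 - 1/3) * (1 - 1/17) = 96.

96


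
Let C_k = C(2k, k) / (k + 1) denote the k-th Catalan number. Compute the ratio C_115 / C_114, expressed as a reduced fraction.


Using C_k = (2k)! / (k! (k+1)!), the ratio C_{k+1}/C_k simplifies to
C_{k+1}/C_k = [(2k+2)! / ((k+1)! (k+2)!)] * [k! (k+1)! / (2k)!]
 = (2k+2)(2k+1) / ((k+1)(k+2)) = 2(2k+1) / (k+2).
For k = 114: 2(2*114 + 1) / (114 + 2) = 458/116 = 229/58.

229/58


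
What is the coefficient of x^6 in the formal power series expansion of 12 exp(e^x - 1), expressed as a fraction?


exp(e^x - 1) is the exponential generating function for the Bell numbers Bell_k: exp(e^x - 1) = sum_{k>=0} Bell_k x^k / k!.
So the coefficient of x^6 in 12 exp(e^x - 1) is 12 Bell_6 / 6!.
Computing: Bell_6 = 203 and 6! = 720, giving
12 * 203/720 = 203/60.

203/60


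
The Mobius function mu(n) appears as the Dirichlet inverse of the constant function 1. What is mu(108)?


108 has a squared prime factor, so mu(108) = 0.
Factorization reveals a repeated prime.

0


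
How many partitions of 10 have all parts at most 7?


Using the generating function (1-x)^(-1)(1-x^2)^(-1)...(1-x^7)^(-1),
the coefficient of x^10 counts these restricted partitions.
Result = 38

38


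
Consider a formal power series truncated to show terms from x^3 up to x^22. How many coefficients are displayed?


From x^3 to x^22 inclusive, the count is 22 - 3 + 1 = 20.

20


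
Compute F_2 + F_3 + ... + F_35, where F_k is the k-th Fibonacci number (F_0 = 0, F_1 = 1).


Use the identity sum_{k=0}^{N} F_k = F_{N+2} - 1 (which follows from F_{k+2} - F_{k+1} = F_k). Then
sum_{k=2}^{35} F_k = (F_{37} - 1) - (F_{3} - 1) = F_{37} - F_{3}.
Computing: F_{37} = 24157817, F_{3} = 2, so
Sum = 24157817 - 2 = 24157815.

24157815


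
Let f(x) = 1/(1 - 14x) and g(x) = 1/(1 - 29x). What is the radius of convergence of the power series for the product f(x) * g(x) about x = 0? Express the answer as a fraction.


The radius of 1/(1 - 14x) is 1/14 (nearest singularity at x = 1/14), and the radius of 1/(1 - 29x) is 1/29.
The product f(x)*g(x) = 1/((1 - 14x)(1 - 29x)) has singularities at both 1/14 and 1/29, so its radius of convergence is the distance to the nearest one:
min(1/14, 1/29) = 1/29.

1/29


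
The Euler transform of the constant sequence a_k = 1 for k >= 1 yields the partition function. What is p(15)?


The Euler transform converts the sequence a_k = 1 into the number of integer partitions.
Using the recurrence or dynamic programming:
p(15) = 176

176


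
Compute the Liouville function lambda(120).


The Liouville function is lambda(k) = (-1)^Omega(k), where Omega(k) counts the prime factors of k with multiplicity.
Factoring: 120 = 2 * 2 * 2 * 3 * 5, so Omega(120) = 5.
lambda(120) = (-1)^5 = -1.

-1


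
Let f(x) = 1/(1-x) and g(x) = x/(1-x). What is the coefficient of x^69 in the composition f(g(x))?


First simplify the composition: f(g(x)) = 1/(1 - x/(1-x)) = (1-x)/((1-x) - x) = (1-x)/(1-2x).
Now extract the coefficient. Write (1-x)/(1-2x) = 1/(1-2x) - x/(1-2x).
The coefficient of x^n in 1/(1-2x) is 2^n, and in x/(1-2x) is 2^(n-1) (for n >= 1).
So the coefficient of x^69 is 2^69 - 2^68 = 590295810358705651712 - 295147905179352825856 = 295147905179352825856.

295147905179352825856


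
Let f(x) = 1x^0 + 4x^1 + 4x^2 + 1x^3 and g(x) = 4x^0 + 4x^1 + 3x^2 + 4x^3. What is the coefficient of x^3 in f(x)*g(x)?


Cauchy product at x^3:
1*4 + 4*3 + 4*4 + 1*4
= 36

36


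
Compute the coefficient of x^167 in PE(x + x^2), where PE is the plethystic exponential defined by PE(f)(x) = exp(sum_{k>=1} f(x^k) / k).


With f(x) = x + x^2, the exponent is sum_{k>=1} (x^k + x^(2k)) / k = -ln(1 - x) - ln(1 - x^2). Exponentiating:
PE(x + x^2) = 1 / ((1 - x)(1 - x^2)).
This is the generating function for partitions of n into parts of size 1 or 2. The number of 2's can be any j in 0..83, and the rest are 1's, so
[x^167] = floor(167/2) + 1 = 84.

84


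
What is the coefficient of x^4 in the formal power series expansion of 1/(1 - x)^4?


The expansion 1/(1 - x)^r = sum_{k>=0} C(k + r - 1, r - 1) x^k follows from the multiset / negative-binomial theorem (or from repeated differentiation of the geometric series).
For r = 4 and k = 4:
C(7, 3) = 5040 / (6 * 24) = 35.

35


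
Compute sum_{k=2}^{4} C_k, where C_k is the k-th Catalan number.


C_2 through C_4: 2, 5, 14
Sum = 2 + 5 + 14
= 21

21


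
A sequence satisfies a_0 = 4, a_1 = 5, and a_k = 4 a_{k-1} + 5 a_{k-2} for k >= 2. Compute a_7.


The characteristic equation is t^2 - 4 t - 5 = 0, with roots r_1 = 5 and r_2 = -1 (so c_1 = r_1 + r_2, c_2 = -r_1 r_2 as required).
One can use the closed form a_n = A r_1^n + B r_2^n, but direct iteration is more reliable:
a_0 = 4, a_1 = 5, a_2 = 40, a_3 = 185, a_4 = 940, a_5 = 4685, a_6 = 23440, a_7 = 117185.
So a_7 = 117185.

117185


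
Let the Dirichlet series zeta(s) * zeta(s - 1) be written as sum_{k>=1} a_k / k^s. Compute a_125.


Convolution gives a_k = sum_{d | k} d * 1 = sum_{d | k} d = sigma(k), the sum of positive divisors of k.
For k = 125, the divisors are 1, 5, 25, 125, so
sigma(125) = 1 + 5 + 25 + 125 = 156.

156


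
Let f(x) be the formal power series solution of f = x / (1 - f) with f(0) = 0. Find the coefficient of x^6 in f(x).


Apply Lagrange inversion: f = x * phi(f) with phi(t) = 1/(1 - t), so
[x^n] f = (1/n) [t^(n-1)] phi(t)^n = (1/n) [t^(n-1)] (1 - t)^(-n) = (1/n) C(2n - 2, n - 1) = C_{n-1}.
For n = 6: C_5 = C(10, 5) / 6 = 252/6 = 42 = 42.

42


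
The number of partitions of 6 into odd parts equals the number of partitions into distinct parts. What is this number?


Computing partitions of 6 into odd parts (1, 3, 5, ...):
Using the generating function prod_{k>=0} 1/(1-x^(2k+1)),
the count is 4

4


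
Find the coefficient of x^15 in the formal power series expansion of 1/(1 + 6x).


Write 1/(1 + c x) = 1/(1 - (-c) x) and apply the geometric-series identity
1/(1 - y) = sum_{k>=0} y^k to get 1/(1 + c x) = sum_{k>=0} (-c)^k x^k.
So the coefficient of x^k is (-c)^k = (-1)^k * c^k.
Here c = 6 and k = 15:
(-6)^15 = -1 * 470184984576 = -470184984576

-470184984576


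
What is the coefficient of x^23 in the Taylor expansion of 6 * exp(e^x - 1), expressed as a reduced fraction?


exp(e^x - 1) = sum_{k>=0} Bell_k x^k / k!, where Bell_k is the k-th Bell number.
So the coefficient of x^23 is 6 * Bell_23 / 23!.
Computing: Bell_23 = 44152005855084346 and 23! = 25852016738884976640000, giving
6 * 44152005855084346/25852016738884976640000 = 22076002927542173/2154334728240414720000.

22076002927542173/2154334728240414720000


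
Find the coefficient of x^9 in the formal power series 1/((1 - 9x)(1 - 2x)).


By partial fractions or Cauchy convolution:
The coefficient equals sum_{k=0}^{9} 9^k * 2^(9-k).
= 498111911

498111911


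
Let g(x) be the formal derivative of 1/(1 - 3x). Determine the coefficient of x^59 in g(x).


Differentiate termwise: d/dx sum_{k>=0} 3^k x^k = sum_{k>=1} k 3^k x^(k-1) = sum_{j>=0} (j+1) 3^(j+1) x^j.
Equivalently, d/dx [1/(1 - 3x)] = 3/(1 - 3x)^2.
For j = 59: 60 * 3^60 = 60 * 42391158275216203514294433201 = 2543469496512972210857665992060.

2543469496512972210857665992060


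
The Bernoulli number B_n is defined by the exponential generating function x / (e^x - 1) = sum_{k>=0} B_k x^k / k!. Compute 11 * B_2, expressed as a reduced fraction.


Bernoulli numbers can also be computed recursively via B_0 = 1 and sum_{j=0}^{m} C(m+1, j) B_j = 0 for m >= 1. Odd-index Bernoulli numbers vanish for k >= 3.
Computing B_2 = 1/6, so 11 * B_2 = 11 * 1/6 = 11/6.

11/6


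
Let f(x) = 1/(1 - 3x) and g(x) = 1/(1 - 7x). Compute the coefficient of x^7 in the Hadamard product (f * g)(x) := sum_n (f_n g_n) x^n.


f has coefficients f_k = 3^k and g has coefficients g_k = 7^k, so the Hadamard product has coefficient (f*g)_k = 3^k * 7^k = 21^k.
For k = 7: 21^7 = 1801088541.

1801088541


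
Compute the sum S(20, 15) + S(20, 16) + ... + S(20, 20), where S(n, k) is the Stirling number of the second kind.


By definition, S(n, k) counts partitions of an n-set into exactly k nonempty blocks.
Computing row n = 20 for k = 15..20:
S(20, k): 452329200, 22350954, 741285, 15675, 190, 1
Sum = 475437305.

475437305


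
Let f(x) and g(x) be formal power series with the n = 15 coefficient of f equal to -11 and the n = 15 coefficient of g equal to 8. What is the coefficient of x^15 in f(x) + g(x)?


Addition of formal power series is termwise.
The coefficient of x^15 in f + g = -11 + 8
= -3

-3


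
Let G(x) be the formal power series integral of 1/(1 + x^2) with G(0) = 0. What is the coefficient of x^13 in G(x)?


1/(1 + x^2) = sum_{j>=0} (-1)^j x^(2j). Integrating termwise with G(0) = 0:
G(x) = sum_{j>=0} (-1)^j x^(2j+1) / (2j+1) = arctan(x).
Only odd powers are nonzero. For x^13 write 13 = 2*6 + 1, giving
(-1)^6 / 13 = 1/13 = 1/13.

1/13


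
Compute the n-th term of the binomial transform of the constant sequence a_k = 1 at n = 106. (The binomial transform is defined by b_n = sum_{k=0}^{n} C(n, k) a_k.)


With a_k = 1 for all k, b_n = sum_{k=0}^{n} C(n, k) = 2^n by the binomial theorem.
For n = 106: 2^106 = 81129638414606681695789005144064.

81129638414606681695789005144064


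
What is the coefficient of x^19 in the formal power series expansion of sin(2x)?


The Maclaurin series is sin(t) = sum_{k>=0} (-1)^k t^(2k+1) / (2k+1)!, so substituting t = 2x, only odd powers of x are nonzero, with coefficient of x^(2k+1) equal to (-1)^k 2^(2k+1) / (2k+1)!.
Write 19 = 2*9 + 1, giving the coefficient (-1)^9 * 2^19 / 19! = -524288/121645100408832000 = -8/1856156927625.

-8/1856156927625


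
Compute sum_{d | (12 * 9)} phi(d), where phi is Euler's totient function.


First, 12 * 9 = 108. One classical identity is sum_{d | n} phi(d) = n (each k in [1, n] has a unique gcd with n, and among the k's with gcd(k, n) = n/d there are phi(d) of them). So the sum equals 108. We also verify directly:
Divisors of 108: 1, 2, 3, 4, 6, 9, 12, 18, 27, 36, 54, 108.
phi values: 1, 1, 2, 2, 2, 6, 4, 6, 18, 12, 18, 36.
Sum = 108.

108


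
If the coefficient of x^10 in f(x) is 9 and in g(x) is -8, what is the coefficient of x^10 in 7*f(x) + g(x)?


Scalar multiplication scales coefficients: 7 * 9 = 63.
Then add the g coefficient: 63 + -8
= 55

55


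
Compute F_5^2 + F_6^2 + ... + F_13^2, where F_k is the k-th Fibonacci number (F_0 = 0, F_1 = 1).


There is a standard identity sum_{k=0}^{N} F_k^2 = F_N * F_{N+1} (proved inductively from the telescoping relation F_k^2 = F_k F_{k+1} - F_{k-1} F_k). Then
sum_{k=5}^{13} F_k^2 = F_13 F_14 - F_4 F_5.
Computing: F_13 = 233, F_14 = 377, F_4 = 3, F_5 = 5.
Sum = 233 * 377 - 3 * 5 = 87826.

87826


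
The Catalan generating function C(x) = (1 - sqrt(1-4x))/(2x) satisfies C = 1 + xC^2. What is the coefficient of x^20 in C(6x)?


Substituting x -> 6x scales the n-th coefficient by 6^n, so [x^20] C(6x) = 6^20 * C_20.
C_20 = C(2*20, 20)/(21) = 137846528820/21 = 6564120420.
So 6^20 * 6564120420 = 3656158440062976 * 6564120420 = 23999464275172726847569920.

23999464275172726847569920


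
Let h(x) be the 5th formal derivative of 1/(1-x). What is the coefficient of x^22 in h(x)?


Differentiating 5 times: d^5/dx^5 [1/(1-x)] = 5!/(1-x)^6.
The expansion 1/(1-x)^6 = sum_{k>=0} C(k+5, 5) x^k, so the coefficient of x^n in 5!/(1-x)^6 is 5! * C(n+5, 5).
For n = 22: 120 * C(27, 5) = 120 * 80730 = 9687600

9687600


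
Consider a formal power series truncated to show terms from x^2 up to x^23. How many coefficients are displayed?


From x^2 to x^23 inclusive, the count is 23 - 2 + 1 = 22.

22


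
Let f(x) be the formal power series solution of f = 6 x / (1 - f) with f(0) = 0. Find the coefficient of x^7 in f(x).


Apply Lagrange inversion: f = 6 x * phi(f) with phi(t) = 1/(1 - t), so
[x^n] f = 6^n * (1/n) [t^(n-1)] phi(t)^n = 6^n * (1/n) [t^(n-1)] (1 - t)^(-n) = 6^n * (1/n) C(2n - 2, n - 1) = 6^n * C_{n-1}.
For n = 7: C_6 = C(12, 6) / 7 = 924/7 = 132.
With the 6^7 = 279936 factor, the coefficient is 279936 * 132 = 36951552.

36951552


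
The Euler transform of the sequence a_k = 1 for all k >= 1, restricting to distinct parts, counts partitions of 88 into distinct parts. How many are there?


Partitions of 88 into distinct parts can be computed via generating function.
Product (1+x)(1+x^2)(1+x^3)...
The coefficient of x^88 = 159046

159046


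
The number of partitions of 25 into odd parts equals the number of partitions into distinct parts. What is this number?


Computing partitions of 25 into odd parts (1, 3, 5, ...):
Using the generating function prod_{k>=0} 1/(1-x^(2k+1)),
the count is 142

142


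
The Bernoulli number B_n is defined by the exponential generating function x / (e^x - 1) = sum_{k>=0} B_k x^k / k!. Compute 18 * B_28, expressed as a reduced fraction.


Bernoulli numbers can also be computed recursively via B_0 = 1 and sum_{j=0}^{m} C(m+1, j) B_j = 0 for m >= 1. Odd-index Bernoulli numbers vanish for k >= 3.
Computing B_28 = -23749461029/870, so 18 * B_28 = 18 * -23749461029/870 = -71248383087/145.

-71248383087/145


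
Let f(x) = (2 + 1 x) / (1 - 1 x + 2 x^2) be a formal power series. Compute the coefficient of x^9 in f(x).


Write f(x) = sum_{k>=0} a_k x^k. Multiplying both sides by 1 - 1 x + 2 x^2 gives
(1 - 1 x + 2 x^2) sum_{k>=0} a_k x^k = 2 + 1 x.
Matching coefficients:
 x^0: a_0 = 2
 x^1: a_1 - 1 a_0 = 1  =>  a_1 = 1*2 + 1 = 3
 x^k (k >= 2): a_k = 1 a_{k-1} - 2 a_{k-2}.
Iterating: a_2 = -1, a_3 = -7, a_4 = -5, a_5 = 9, a_6 = 19, a_7 = 1, a_8 = -37, a_9 = -39.
So the coefficient of x^9 is -39.

-39


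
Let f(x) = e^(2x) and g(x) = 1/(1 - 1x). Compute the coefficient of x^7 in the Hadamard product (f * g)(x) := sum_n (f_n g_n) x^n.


Expanding: f_k = 2^k/k! (from e^(2x)) and g_k = 1^k (from 1/(1 - 1x)). So the Hadamard coefficient (f * g)_k = 2^k 1^k / k! = (2)^k / k!.
For k = 7: 2^7/7! = 128/5040 = 8/315.

8/315


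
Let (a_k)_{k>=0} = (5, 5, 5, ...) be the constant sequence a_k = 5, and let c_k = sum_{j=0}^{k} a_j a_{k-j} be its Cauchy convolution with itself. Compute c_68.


Since a_j = 5 for all j >= 0, the convolution sum becomes
c_k = sum_{j=0}^{k} 5 * 5 = 25 * (k + 1).
Equivalently, the generating function of (a_k) is 5/(1 - x) and its square is 25/(1 - x)^2 = sum_{k>=0} 25(k + 1) x^k.
For k = 68: 25 * 69 = 1725.

1725


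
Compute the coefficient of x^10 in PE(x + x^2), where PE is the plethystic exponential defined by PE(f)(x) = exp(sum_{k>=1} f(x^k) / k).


With f(x) = x + x^2, the exponent is sum_{k>=1} (x^k + x^(2k)) / k = -ln(1 - x) - ln(1 - x^2). Exponentiating:
PE(x + x^2) = 1 / ((1 - x)(1 - x^2)).
This is the generating function for partitions of n into parts of size 1 or 2. The number of 2's can be any j in 0..5, and the rest are 1's, so
[x^10] = floor(10/2) + 1 = 6.

6


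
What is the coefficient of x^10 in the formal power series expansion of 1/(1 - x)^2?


The expansion 1/(1 - x)^r = sum_{k>=0} C(k + r - 1, r - 1) x^k follows from the multiset / negative-binomial theorem (or from repeated differentiation of the geometric series).
For r = 2 and k = 10:
C(11, 1) = 39916800 / (1 * 3628800) = 11.

11


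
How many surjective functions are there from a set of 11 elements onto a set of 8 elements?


By inclusion-exclusion on which target elements are missed, the number of surjections from an n-set onto a k-set is
surj(n, k) = sum_{j=0}^{k} (-1)^j C(k, j) (k - j)^n.
Equivalently surj(n, k) = k! * S(n, k), where S(n, k) is the Stirling number of the second kind.
For n = 11, k = 8:
S(11, 8) = 11880, so
surj = 8! * 11880 = 40320 * 11880 = 479001600.

479001600


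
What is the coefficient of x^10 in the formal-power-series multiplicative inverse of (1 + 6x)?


The inverse is 1/(1 + 6x). Apply the geometric identity 1/(1 - y) = sum_{k>=0} y^k with y = -6x:
1/(1 + 6x) = sum_{k>=0} (-6)^k x^k.
So the coefficient of x^10 is (-6)^10 = 60466176.

60466176


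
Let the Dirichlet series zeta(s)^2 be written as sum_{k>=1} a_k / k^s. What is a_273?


The Dirichlet convolution of the constant function 1 with itself gives (1 * 1)(k) = sum_{d | k} 1 = d(k), the number of positive divisors of k.
Since zeta(s) = sum_{k>=1} 1/k^s, we have zeta(s)^2 = sum_{k>=1} d(k)/k^s, so a_k = d(k).
For k = 273: the divisors are 1, 3, 7, 13, 21, 39, 91, 273.
Count = 8.

8


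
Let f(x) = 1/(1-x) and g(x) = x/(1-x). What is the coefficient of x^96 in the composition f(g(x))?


First simplify the composition: f(g(x)) = 1/(1 - x/(1-x)) = (1-x)/((1-x) - x) = (1-x)/(1-2x).
Now extract the coefficient. Write (1-x)/(1-2x) = 1/(1-2x) - x/(1-2x).
The coefficient of x^n in 1/(1-2x) is 2^n, and in x/(1-2x) is 2^(n-1) (for n >= 1).
So the coefficient of x^96 is 2^96 - 2^95 = 79228162514264337593543950336 - 39614081257132168796771975168 = 39614081257132168796771975168.

39614081257132168796771975168


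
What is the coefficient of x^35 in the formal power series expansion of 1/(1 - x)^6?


The negative binomial / multiset identity is
1/(1 - x)^r = sum_{k>=0} C(k + r - 1, r - 1) x^k.
Here r = 6 and k = 35, so the coefficient is
C(35 + 5, 5) = C(40, 5)
= 658008

658008


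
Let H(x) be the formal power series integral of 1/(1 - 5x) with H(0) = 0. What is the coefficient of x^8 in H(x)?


1/(1 - 5x) = sum_{k>=0} 5^k x^k. Integrating termwise with H(0) = 0:
H(x) = sum_{k>=0} 5^k x^(k+1) / (k+1) = sum_{m>=1} 5^(m-1) x^m / m.
For m = 8: 5^7/8 = 78125/8 = 78125/8.

78125/8


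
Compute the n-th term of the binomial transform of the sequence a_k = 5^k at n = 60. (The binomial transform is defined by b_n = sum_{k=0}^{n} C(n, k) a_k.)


With a_k = 5^k, b_n = sum_{k=0}^{n} C(n, k) 5^k = (1 + 5)^n by the binomial theorem.
For n = 60: (1 + 5)^60 = 6^60 = 48873677980689257489322752273774603865660850176.

48873677980689257489322752273774603865660850176


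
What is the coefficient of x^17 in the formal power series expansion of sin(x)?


The Maclaurin series is sin(t) = sum_{k>=0} (-1)^k t^(2k+1) / (2k+1)!, so substituting t = x, only odd powers of x are nonzero, with coefficient of x^(2k+1) equal to (-1)^k / (2k+1)!.
Write 17 = 2*8 + 1, giving the coefficient (-1)^8 / 17! = 1/355687428096000 = 1/355687428096000.

1/355687428096000


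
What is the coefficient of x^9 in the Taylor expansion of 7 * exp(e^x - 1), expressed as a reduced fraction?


exp(e^x - 1) = sum_{k>=0} Bell_k x^k / k!, where Bell_k is the k-th Bell number.
So the coefficient of x^9 is 7 * Bell_9 / 9!.
Computing: Bell_9 = 21147 and 9! = 362880, giving
7 * 21147/362880 = 7049/17280.

7049/17280


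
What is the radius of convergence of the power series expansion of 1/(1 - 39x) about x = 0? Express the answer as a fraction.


Expanding 1/(1 - 39x) = sum_{k>=0} 39^k x^k, the series converges when |39x| < 1, i.e., |x| < 1/39.
So the radius of convergence is 1/39 = 1/39.

1/39


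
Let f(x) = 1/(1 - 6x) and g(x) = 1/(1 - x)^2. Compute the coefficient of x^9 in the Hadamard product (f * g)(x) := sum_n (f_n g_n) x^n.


f has coefficients f_k = 6^k. For g = 1/(1 - x)^2 the coefficient is g_k = C(k + 1, 1) = k + 1. The Hadamard coefficient is (f * g)_k = 6^k * (k + 1).
For k = 9: 6^9 * 10 = 10077696 * 10 = 100776960.

100776960


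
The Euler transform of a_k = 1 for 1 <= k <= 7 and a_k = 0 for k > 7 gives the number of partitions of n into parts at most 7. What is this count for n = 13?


Partitions of 13 into parts at most 7:
Using generating function (1-x)^(-1)(1-x^2)^(-1)...(1-x^7)^(-1),
the coefficient of x^13 = 82

82


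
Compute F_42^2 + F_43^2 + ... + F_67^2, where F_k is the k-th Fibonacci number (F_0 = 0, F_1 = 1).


There is a standard identity sum_{k=0}^{N} F_k^2 = F_N * F_{N+1} (proved inductively from the telescoping relation F_k^2 = F_k F_{k+1} - F_{k-1} F_k). Then
sum_{k=42}^{67} F_k^2 = F_67 F_68 - F_41 F_42.
Computing: F_67 = 44945570212853, F_68 = 72723460248141, F_41 = 165580141, F_42 = 267914296.
Sum = 44945570212853 * 72723460248141 - 165580141 * 267914296 = 3268597388660084082659960537.

3268597388660084082659960537


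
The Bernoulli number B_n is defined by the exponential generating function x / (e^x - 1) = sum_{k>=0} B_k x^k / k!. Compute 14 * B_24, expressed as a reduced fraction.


Bernoulli numbers can also be computed recursively via B_0 = 1 and sum_{j=0}^{m} C(m+1, j) B_j = 0 for m >= 1. Odd-index Bernoulli numbers vanish for k >= 3.
Computing B_24 = -236364091/2730, so 14 * B_24 = 14 * -236364091/2730 = -236364091/195.

-236364091/195


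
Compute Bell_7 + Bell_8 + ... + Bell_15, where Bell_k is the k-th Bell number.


Recall Bell_k counts set partitions of a k-set (with Bell_0 = 1 by convention).
Bell_7 through Bell_15: 877, 4140, 21147, 115975, 678570, 4213597, 27644437, 190899322, 1382958545
Sum = 877 + 4140 + 21147 + 115975 + 678570 + 4213597 + 27644437 + 190899322 + 1382958545 = 1606536610.

1606536610


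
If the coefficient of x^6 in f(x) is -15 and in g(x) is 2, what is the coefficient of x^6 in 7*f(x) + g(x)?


Scalar multiplication scales coefficients: 7 * -15 = -105.
Then add the g coefficient: -105 + 2
= -103

-103


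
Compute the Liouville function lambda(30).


The Liouville function is lambda(k) = (-1)^Omega(k), where Omega(k) counts the prime factors of k with multiplicity.
Factoring: 30 = 2 * 3 * 5, so Omega(30) = 3.
lambda(30) = (-1)^3 = -1.

-1


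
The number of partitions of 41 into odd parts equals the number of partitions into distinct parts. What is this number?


Computing partitions of 41 into odd parts (1, 3, 5, ...):
Using the generating function prod_{k>=0} 1/(1-x^(2k+1)),
the count is 1260

1260


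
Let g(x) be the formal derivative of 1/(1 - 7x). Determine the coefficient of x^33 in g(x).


Differentiate termwise: d/dx sum_{k>=0} 7^k x^k = sum_{k>=1} k 7^k x^(k-1) = sum_{j>=0} (j+1) 7^(j+1) x^j.
Equivalently, d/dx [1/(1 - 7x)] = 7/(1 - 7x)^2.
For j = 33: 34 * 7^34 = 34 * 54116956037952111668959660849 = 1839976505290371796744628468866.

1839976505290371796744628468866


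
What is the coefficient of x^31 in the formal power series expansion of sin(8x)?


The Maclaurin series is sin(t) = sum_{k>=0} (-1)^k t^(2k+1) / (2k+1)!, so substituting t = 8x, only odd powers of x are nonzero, with coefficient of x^(2k+1) equal to (-1)^k 8^(2k+1) / (2k+1)!.
Write 31 = 2*15 + 1, giving the coefficient (-1)^15 * 8^31 / 31! = -9903520314283042199192993792/8222838654177922817725562880000000 = -147573952589676412928/122529844256906551386796875.

-147573952589676412928/122529844256906551386796875


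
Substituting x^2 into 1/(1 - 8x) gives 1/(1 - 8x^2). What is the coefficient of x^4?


The coefficient of x^(2m) in 1/(1 - 8x^2) is 8^m.
With n = 4 = 2*2, the coefficient is 8^2 = 64.

64


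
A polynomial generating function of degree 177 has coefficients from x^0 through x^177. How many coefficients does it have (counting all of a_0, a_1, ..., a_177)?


A polynomial of degree 177 takes the form a_0 + a_1 x + ... + a_177 x^177.
The number of coefficients is 177 + 1 = 178.

178


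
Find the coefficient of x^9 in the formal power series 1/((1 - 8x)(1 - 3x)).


By partial fractions or Cauchy convolution:
The coefficient equals sum_{k=0}^{9} 8^k * 3^(9-k).
= 214736555

214736555


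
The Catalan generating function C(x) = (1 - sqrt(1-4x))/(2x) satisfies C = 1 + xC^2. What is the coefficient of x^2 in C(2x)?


Substituting x -> 2x scales the n-th coefficient by 2^n, so [x^2] C(2x) = 2^2 * C_2.
C_2 = C(2*2, 2)/(3) = 6/3 = 2.
So 2^2 * 2 = 4 * 2 = 8.

8


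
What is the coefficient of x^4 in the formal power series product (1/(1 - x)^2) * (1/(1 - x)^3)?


Combine the factors: (1/(1 - x)^2) * (1/(1 - x)^3) = 1/(1 - x)^5.
Then use 1/(1 - x)^r = sum_{k>=0} C(k + r - 1, r - 1) x^k with r = 5 and k = 4:
C(8, 4) = 70.

70


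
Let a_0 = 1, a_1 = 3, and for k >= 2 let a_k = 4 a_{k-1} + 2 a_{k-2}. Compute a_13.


Iterating the recurrence forward:
a_0 = 1
a_1 = 3
a_2 = 4*3 + 2*1 = 14
a_3 = 4*14 + 2*3 = 62
a_4 = 4*62 + 2*14 = 276
a_5 = 4*276 + 2*62 = 1228
a_6 = 4*1228 + 2*276 = 5464
a_7 = 4*5464 + 2*1228 = 24312
a_8 = 4*24312 + 2*5464 = 108176
a_9 = 4*108176 + 2*24312 = 481328
a_10 = 4*481328 + 2*108176 = 2141664
a_11 = 4*2141664 + 2*481328 = 9529312
a_12 = 4*9529312 + 2*2141664 = 42400576
a_13 = 4*42400576 + 2*9529312 = 188660928
So a_13 = 188660928.

188660928


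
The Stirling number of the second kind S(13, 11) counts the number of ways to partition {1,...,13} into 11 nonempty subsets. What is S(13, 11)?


Using the explicit formula S(n,k) = (1/k!) sum_{j=0}^{k} (-1)^(k-j) C(k,j) j^n:
S(13, 11) = 2431
Equivalently, S(n,k) is n! times the coefficient of x^n in the EGF (e^x - 1)^k / k!.

2431


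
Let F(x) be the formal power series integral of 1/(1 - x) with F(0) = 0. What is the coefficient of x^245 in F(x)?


1/(1 - x) = sum_{k>=0} x^k. Integrating termwise and using F(0) = 0 gives
F(x) = sum_{k>=0} x^(k+1) / (k+1) = sum_{m>=1} x^m / m = -ln(1 - x).
So the coefficient of x^245 is 1/245 = 1/245.

1/245


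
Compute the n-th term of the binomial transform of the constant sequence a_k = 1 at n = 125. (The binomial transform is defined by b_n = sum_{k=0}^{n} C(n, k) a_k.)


With a_k = 1 for all k, b_n = sum_{k=0}^{n} C(n, k) = 2^n by the binomial theorem.
For n = 125: 2^125 = 42535295865117307932921825928971026432.

42535295865117307932921825928971026432


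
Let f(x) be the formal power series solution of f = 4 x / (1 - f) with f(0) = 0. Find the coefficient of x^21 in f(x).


Apply Lagrange inversion: f = 4 x * phi(f) with phi(t) = 1/(1 - t), so
[x^n] f = 4^n * (1/n) [t^(n-1)] phi(t)^n = 4^n * (1/n) [t^(n-1)] (1 - t)^(-n) = 4^n * (1/n) C(2n - 2, n - 1) = 4^n * C_{n-1}.
For n = 21: C_20 = C(40, 20) / 21 = 137846528820/21 = 6564120420.
With the 4^21 = 4398046511104 factor, the coefficient is 4398046511104 * 6564120420 = 28869306911647523143680.

28869306911647523143680


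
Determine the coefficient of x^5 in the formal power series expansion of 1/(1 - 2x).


The geometric series identity gives 1/(1 - c x) = sum_{k>=0} c^k x^k, so the coefficient of x^k is c^k.
Here c = 2 and k = 5.
Computing: 2^5 = 32

32


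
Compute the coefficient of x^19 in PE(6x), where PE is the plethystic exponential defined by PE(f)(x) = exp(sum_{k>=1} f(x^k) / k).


With f(x) = 6x, the exponent is sum_{k>=1} 6 x^k / k = 6 * (-ln(1 - x)). Exponentiating:
PE(6x) = exp(-6 ln(1 - x)) = 1/(1 - x)^6.
By the negative binomial expansion, [x^n] 1/(1 - x)^6 = C(n + 5, 5).
For n = 19: C(24, 5) = 42504.

42504


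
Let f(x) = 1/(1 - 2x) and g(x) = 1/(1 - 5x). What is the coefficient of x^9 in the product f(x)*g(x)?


The coefficient of x^n in f*g is the Cauchy product: sum_{k=0}^{n} a^k * b^(n-k).
With a=2, b=5, n=9:
sum_{k=0}^{9} 2^k * 5^(9-k)
= 3254867

3254867


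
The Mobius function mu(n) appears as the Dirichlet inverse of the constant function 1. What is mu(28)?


28 has a squared prime factor, so mu(28) = 0.
Factorization reveals a repeated prime.

0


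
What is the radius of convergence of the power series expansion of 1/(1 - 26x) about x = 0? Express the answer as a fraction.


Expanding 1/(1 - 26x) = sum_{k>=0} 26^k x^k, the series converges when |26x| < 1, i.e., |x| < 1/26.
So the radius of convergence is 1/26 = 1/26.

1/26


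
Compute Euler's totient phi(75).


phi(n) counts integers in [1, n] coprime to n. Using the multiplicative formula phi(n) = n * prod_{p | n} (1 - 1/p):
75 = 3 * 5^2, so
phi(75) = 75 * (1 - 1/3) * (1 - 1/5) = 40.

40


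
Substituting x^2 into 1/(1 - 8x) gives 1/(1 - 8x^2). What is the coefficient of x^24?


The coefficient of x^(2m) in 1/(1 - 8x^2) is 8^m.
With n = 24 = 2*12, the coefficient is 8^12 = 68719476736.

68719476736


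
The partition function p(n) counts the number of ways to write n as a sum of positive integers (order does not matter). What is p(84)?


Using the generating function prod_{k>=1} 1/(1-x^k), we compute p(84).
By dynamic programming over parts 1 through 84:
p(84) = 26543660

26543660


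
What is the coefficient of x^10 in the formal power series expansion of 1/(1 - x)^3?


The expansion 1/(1 - x)^r = sum_{k>=0} C(k + r - 1, r - 1) x^k follows from the multiset / negative-binomial theorem (or from repeated differentiation of the geometric series).
For r = 3 and k = 10:
C(12, 2) = 479001600 / (2 * 3628800) = 66.

66


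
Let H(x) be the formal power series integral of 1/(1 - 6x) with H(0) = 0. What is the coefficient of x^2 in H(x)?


1/(1 - 6x) = sum_{k>=0} 6^k x^k. Integrating termwise with H(0) = 0:
H(x) = sum_{k>=0} 6^k x^(k+1) / (k+1) = sum_{m>=1} 6^(m-1) x^m / m.
For m = 2: 6^1/2 = 6/2 = 3.

3


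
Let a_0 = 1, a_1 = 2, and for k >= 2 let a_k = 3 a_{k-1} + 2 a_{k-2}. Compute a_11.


Iterating the recurrence forward:
a_0 = 1
a_1 = 2
a_2 = 3*2 + 2*1 = 8
a_3 = 3*8 + 2*2 = 28
a_4 = 3*28 + 2*8 = 100
a_5 = 3*100 + 2*28 = 356
a_6 = 3*356 + 2*100 = 1268
a_7 = 3*1268 + 2*356 = 4516
a_8 = 3*4516 + 2*1268 = 16084
a_9 = 3*16084 + 2*4516 = 57284
a_10 = 3*57284 + 2*16084 = 204020
a_11 = 3*204020 + 2*57284 = 726628
So a_11 = 726628.

726628


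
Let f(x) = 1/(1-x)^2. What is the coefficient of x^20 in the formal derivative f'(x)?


Differentiate: d/dx [ 1/(1-x)^r ] = r / (1-x)^(r+1).
Here r = 2, so f'(x) = 2 / (1-x)^3.
The expansion of 1/(1-x)^(r+1) has coefficient of x^n equal to C(n+r, r).
So the coefficient of x^20 in f'(x) is
2 * C(22, 2) = 2 * 231 = 462

462


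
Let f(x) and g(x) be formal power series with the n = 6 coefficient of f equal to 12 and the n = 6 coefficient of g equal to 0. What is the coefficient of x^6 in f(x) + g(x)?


Addition of formal power series is termwise.
The coefficient of x^6 in f + g = 12 + 0
= 12

12


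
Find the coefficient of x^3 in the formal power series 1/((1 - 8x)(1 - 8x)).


By partial fractions or Cauchy convolution:
The coefficient equals sum_{k=0}^{3} 8^k * 8^(3-k).
= 2048

2048


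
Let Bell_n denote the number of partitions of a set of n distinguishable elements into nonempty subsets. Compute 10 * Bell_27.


Bell_27 can be computed from the Bell triangle or from Dobinski's identity Bell_n = (1/e) * sum_{k>=0} k^n / k!.
Computing Bell_27 = 545717047936059989389.
Then 10 * 545717047936059989389 = 5457170479360599893890.

5457170479360599893890


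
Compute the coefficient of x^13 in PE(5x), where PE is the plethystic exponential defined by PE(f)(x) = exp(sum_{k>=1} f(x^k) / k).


With f(x) = 5x, the exponent is sum_{k>=1} 5 x^k / k = 5 * (-ln(1 - x)). Exponentiating:
PE(5x) = exp(-5 ln(1 - x)) = 1/(1 - x)^5.
By the negative binomial expansion, [x^n] 1/(1 - x)^5 = C(n + 4, 4).
For n = 13: C(17, 4) = 2380.

2380


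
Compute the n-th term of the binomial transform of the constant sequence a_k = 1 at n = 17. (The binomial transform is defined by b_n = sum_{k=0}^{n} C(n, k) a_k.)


With a_k = 1 for all k, b_n = sum_{k=0}^{n} C(n, k) = 2^n by the binomial theorem.
For n = 17: 2^17 = 131072.

131072


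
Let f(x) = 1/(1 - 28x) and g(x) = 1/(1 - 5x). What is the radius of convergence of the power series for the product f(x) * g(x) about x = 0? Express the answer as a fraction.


The radius of 1/(1 - 28x) is 1/28 (nearest singularity at x = 1/28), and the radius of 1/(1 - 5x) is 1/5.
The product f(x)*g(x) = 1/((1 - 28x)(1 - 5x)) has singularities at both 1/28 and 1/5, so its radius of convergence is the distance to the nearest one:
min(1/28, 1/5) = 1/28.

1/28


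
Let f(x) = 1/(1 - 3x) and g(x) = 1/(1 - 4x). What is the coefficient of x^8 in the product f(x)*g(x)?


The coefficient of x^n in f*g is the Cauchy product: sum_{k=0}^{n} a^k * b^(n-k).
With a=3, b=4, n=8:
sum_{k=0}^{8} 3^k * 4^(8-k)
= 242461

242461


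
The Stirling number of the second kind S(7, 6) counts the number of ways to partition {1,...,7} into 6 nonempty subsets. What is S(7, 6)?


Using the explicit formula S(n,k) = (1/k!) sum_{j=0}^{k} (-1)^(k-j) C(k,j) j^n:
S(7, 6) = 21
Equivalently, S(n,k) is n! times the coefficient of x^n in the EGF (e^x - 1)^k / k!.

21


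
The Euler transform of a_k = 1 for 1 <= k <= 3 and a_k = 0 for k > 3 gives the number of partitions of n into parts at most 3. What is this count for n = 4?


Partitions of 4 into parts at most 3:
Using generating function (1-x)^(-1)(1-x^2)^(-1)(1-x^3)^(-1),
the coefficient of x^4 = 4

4


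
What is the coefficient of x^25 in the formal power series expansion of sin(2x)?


The Maclaurin series is sin(t) = sum_{k>=0} (-1)^k t^(2k+1) / (2k+1)!, so substituting t = 2x, only odd powers of x are nonzero, with coefficient of x^(2k+1) equal to (-1)^k 2^(2k+1) / (2k+1)!.
Write 25 = 2*12 + 1, giving the coefficient (-1)^12 * 2^25 / 25! = 33554432/15511210043330985984000000 = 8/3698160658676859375.

8/3698160658676859375


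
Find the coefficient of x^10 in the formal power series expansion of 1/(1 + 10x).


Write 1/(1 + c x) = 1/(1 - (-c) x) and apply the geometric-series identity
1/(1 - y) = sum_{k>=0} y^k to get 1/(1 + c x) = sum_{k>=0} (-c)^k x^k.
So the coefficient of x^k is (-c)^k = (-1)^k * c^k.
Here c = 10 and k = 10:
(-10)^10 = 1 * 10000000000 = 10000000000

10000000000


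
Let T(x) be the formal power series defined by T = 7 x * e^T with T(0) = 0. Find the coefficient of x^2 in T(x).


Apply the Lagrange inversion formula: if T = 7 x * phi(T) with phi(t) = e^t, then
[x^n] T = 7^n * (1/n) [t^(n-1)] phi(t)^n = 7^n * (1/n) [t^(n-1)] e^(n t) = 7^n * (1/n) * n^(n-1) / (n-1)! = 7^n * n^(n-1) / n!.
When c = 1 this is the Cayley count of rooted labeled trees on n vertices, divided by n!.
For n = 2: 7^2 * 2^1 / 2! = 49 * 2/2 = 49.

49


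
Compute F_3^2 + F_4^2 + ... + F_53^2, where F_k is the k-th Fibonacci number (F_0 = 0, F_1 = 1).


There is a standard identity sum_{k=0}^{N} F_k^2 = F_N * F_{N+1} (proved inductively from the telescoping relation F_k^2 = F_k F_{k+1} - F_{k-1} F_k). Then
sum_{k=3}^{53} F_k^2 = F_53 F_54 - F_2 F_3.
Computing: F_53 = 53316291173, F_54 = 86267571272, F_2 = 1, F_3 = 2.
Sum = 53316291173 * 86267571272 - 1 * 2 = 4599466948725481982054.

4599466948725481982054


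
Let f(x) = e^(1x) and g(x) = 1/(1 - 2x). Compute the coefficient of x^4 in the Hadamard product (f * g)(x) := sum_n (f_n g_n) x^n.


Expanding: f_k = 1^k/k! (from e^(1x)) and g_k = 2^k (from 1/(1 - 2x)). So the Hadamard coefficient (f * g)_k = 1^k 2^k / k! = (2)^k / k!.
For k = 4: 2^4/4! = 16/24 = 2/3.

2/3


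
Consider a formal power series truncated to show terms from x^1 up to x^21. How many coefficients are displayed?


From x^1 to x^21 inclusive, the count is 21 - 1 + 1 = 21.

21


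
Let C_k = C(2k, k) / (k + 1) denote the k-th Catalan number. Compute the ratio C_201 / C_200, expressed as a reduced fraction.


Using C_k = (2k)! / (k! (k+1)!), the ratio C_{k+1}/C_k simplifies to
C_{k+1}/C_k = [(2k+2)! / ((k+1)! (k+2)!)] * [k! (k+1)! / (2k)!]
 = (2k+2)(2k+1) / ((k+1)(k+2)) = 2(2k+1) / (k+2).
For k = 200: 2(2*200 + 1) / (200 + 2) = 802/202 = 401/101.

401/101


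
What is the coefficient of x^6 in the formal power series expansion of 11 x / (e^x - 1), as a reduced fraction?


The exponential generating function for Bernoulli numbers is
x / (e^x - 1) = sum_{k>=0} B_k x^k / k!.
So the coefficient of x^6 in 11 x / (e^x - 1) is 11 B_6 / 6!.
Computing: B_6 = 1/42, 6! = 720, giving
11 * 1/42 / 720 = 11/30240.

11/30240


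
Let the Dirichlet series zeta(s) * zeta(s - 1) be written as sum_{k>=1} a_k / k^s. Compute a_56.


Convolution gives a_k = sum_{d | k} d * 1 = sum_{d | k} d = sigma(k), the sum of positive divisors of k.
For k = 56, the divisors are 1, 2, 4, 7, 8, 14, 28, 56, so
sigma(56) = 1 + 2 + 4 + 7 + 8 + 14 + 28 + 56 = 120.

120


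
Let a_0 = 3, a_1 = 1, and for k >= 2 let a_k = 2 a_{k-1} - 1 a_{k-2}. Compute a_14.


Iterating the recurrence forward:
a_0 = 3
a_1 = 1
a_2 = 2*1 - 1*3 = -1
a_3 = 2*-1 - 1*1 = -3
a_4 = 2*-3 - 1*-1 = -5
a_5 = 2*-5 - 1*-3 = -7
a_6 = 2*-7 - 1*-5 = -9
a_7 = 2*-9 - 1*-7 = -11
a_8 = 2*-11 - 1*-9 = -13
a_9 = 2*-13 - 1*-11 = -15
a_10 = 2*-15 - 1*-13 = -17
a_11 = 2*-17 - 1*-15 = -19
a_12 = 2*-19 - 1*-17 = -21
a_13 = 2*-21 - 1*-19 = -23
a_14 = 2*-23 - 1*-21 = -25
So a_14 = -25.

-25


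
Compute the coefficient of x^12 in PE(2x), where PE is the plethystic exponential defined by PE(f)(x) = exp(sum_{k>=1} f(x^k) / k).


With f(x) = 2x, the exponent is sum_{k>=1} 2 x^k / k = 2 * (-ln(1 - x)). Exponentiating:
PE(2x) = exp(-2 ln(1 - x)) = 1/(1 - x)^2.
By the negative binomial expansion, [x^n] 1/(1 - x)^2 = C(n + 1, 1).
For n = 12: C(13, 1) = 13.

13


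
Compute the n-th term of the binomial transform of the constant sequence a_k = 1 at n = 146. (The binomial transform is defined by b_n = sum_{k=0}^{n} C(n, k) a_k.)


With a_k = 1 for all k, b_n = sum_{k=0}^{n} C(n, k) = 2^n by the binomial theorem.
For n = 146: 2^146 = 89202980794122492566142873090593446023921664.

89202980794122492566142873090593446023921664


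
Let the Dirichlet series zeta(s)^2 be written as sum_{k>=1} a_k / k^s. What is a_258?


The Dirichlet convolution of the constant function 1 with itself gives (1 * 1)(k) = sum_{d | k} 1 = d(k), the number of positive divisors of k.
Since zeta(s) = sum_{k>=1} 1/k^s, we have zeta(s)^2 = sum_{k>=1} d(k)/k^s, so a_k = d(k).
For k = 258: the divisors are 1, 2, 3, 6, 43, 86, 129, 258.
Count = 8.

8
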